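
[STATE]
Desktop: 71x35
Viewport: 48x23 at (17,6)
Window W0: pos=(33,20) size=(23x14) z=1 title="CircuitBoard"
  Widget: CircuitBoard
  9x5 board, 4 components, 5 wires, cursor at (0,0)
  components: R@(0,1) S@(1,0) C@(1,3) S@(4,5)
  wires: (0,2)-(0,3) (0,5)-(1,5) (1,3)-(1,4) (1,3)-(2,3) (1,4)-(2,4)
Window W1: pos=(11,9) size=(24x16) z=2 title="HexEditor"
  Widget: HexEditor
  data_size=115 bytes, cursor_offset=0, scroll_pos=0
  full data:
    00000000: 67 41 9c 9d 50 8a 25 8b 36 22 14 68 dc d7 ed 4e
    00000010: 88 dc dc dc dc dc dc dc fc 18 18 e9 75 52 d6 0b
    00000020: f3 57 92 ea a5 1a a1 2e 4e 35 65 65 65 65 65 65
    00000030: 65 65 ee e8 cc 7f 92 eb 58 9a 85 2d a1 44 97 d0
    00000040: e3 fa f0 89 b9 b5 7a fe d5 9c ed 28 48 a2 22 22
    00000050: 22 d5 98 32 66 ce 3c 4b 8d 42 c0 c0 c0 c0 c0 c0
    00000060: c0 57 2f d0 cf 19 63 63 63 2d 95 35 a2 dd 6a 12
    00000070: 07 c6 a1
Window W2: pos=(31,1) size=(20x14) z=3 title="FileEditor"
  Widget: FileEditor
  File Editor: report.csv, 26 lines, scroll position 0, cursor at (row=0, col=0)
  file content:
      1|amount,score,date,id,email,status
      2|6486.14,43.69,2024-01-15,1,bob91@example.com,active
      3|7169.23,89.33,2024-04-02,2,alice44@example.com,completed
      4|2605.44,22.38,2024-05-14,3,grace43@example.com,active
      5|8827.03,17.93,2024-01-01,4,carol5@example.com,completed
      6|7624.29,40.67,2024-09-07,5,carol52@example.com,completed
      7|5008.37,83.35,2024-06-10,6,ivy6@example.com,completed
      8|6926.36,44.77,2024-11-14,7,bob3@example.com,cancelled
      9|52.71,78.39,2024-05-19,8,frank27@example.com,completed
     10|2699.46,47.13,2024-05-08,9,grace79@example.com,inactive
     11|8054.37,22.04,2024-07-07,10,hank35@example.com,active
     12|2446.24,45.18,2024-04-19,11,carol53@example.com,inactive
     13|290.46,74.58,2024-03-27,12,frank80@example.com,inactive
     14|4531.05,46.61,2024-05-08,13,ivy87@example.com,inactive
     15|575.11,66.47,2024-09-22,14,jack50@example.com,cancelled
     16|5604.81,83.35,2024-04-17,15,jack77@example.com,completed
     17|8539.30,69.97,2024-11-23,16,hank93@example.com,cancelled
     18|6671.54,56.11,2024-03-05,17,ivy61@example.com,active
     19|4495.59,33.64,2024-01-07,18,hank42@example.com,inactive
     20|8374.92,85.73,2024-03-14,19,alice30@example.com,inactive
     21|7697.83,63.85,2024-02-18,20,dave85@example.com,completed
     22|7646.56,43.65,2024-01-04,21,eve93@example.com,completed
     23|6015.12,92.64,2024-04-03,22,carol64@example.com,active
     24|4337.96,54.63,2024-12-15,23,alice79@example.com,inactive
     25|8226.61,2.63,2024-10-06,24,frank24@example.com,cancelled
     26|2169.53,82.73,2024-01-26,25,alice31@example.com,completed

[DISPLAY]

              ┃7169.23,89.33,202░┃              
              ┃2605.44,22.38,202░┃              
              ┃8827.03,17.93,202░┃              
━━━━━━━━━━━━━━┃7624.29,40.67,202░┃              
ditor         ┃5008.37,83.35,202░┃              
──────────────┃6926.36,44.77,202░┃              
000  67 41 9c ┃52.71,78.39,2024-░┃              
010  88 dc dc ┃2699.46,47.13,202▼┃              
020  f3 57 92 ┗━━━━━━━━━━━━━━━━━━┛              
030  65 65 ee e8 ┃                              
040  e3 fa f0 89 ┃                              
050  22 d5 98 32 ┃                              
060  c0 57 2f d0 ┃                              
070  07 c6 a1    ┃                              
                 ┃━━━━━━━━━━━━━━━━━━━━┓         
                 ┃CircuitBoard        ┃         
                 ┃────────────────────┨         
                 ┃  0 1 2 3 4 5 6 7 8 ┃         
━━━━━━━━━━━━━━━━━┛  [.]  R   · ─ ·    ┃         
                ┃                     ┃         
                ┃1   S           C ─ ·┃         
                ┃                │   │┃         
                ┃2               ·   ·┃         


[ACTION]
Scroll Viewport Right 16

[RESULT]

        ┃7169.23,89.33,202░┃                    
        ┃2605.44,22.38,202░┃                    
        ┃8827.03,17.93,202░┃                    
━━━━━━━━┃7624.29,40.67,202░┃                    
        ┃5008.37,83.35,202░┃                    
────────┃6926.36,44.77,202░┃                    
7 41 9c ┃52.71,78.39,2024-░┃                    
8 dc dc ┃2699.46,47.13,202▼┃                    
3 57 92 ┗━━━━━━━━━━━━━━━━━━┛                    
5 65 ee e8 ┃                                    
3 fa f0 89 ┃                                    
2 d5 98 32 ┃                                    
0 57 2f d0 ┃                                    
7 c6 a1    ┃                                    
           ┃━━━━━━━━━━━━━━━━━━━━┓               
           ┃CircuitBoard        ┃               
           ┃────────────────────┨               
           ┃  0 1 2 3 4 5 6 7 8 ┃               
━━━━━━━━━━━┛  [.]  R   · ─ ·    ┃               
          ┃                     ┃               
          ┃1   S           C ─ ·┃               
          ┃                │   │┃               
          ┃2               ·   ·┃               


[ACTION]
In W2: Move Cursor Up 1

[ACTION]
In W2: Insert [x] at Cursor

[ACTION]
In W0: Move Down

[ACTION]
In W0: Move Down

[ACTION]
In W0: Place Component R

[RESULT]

        ┃7169.23,89.33,202░┃                    
        ┃2605.44,22.38,202░┃                    
        ┃8827.03,17.93,202░┃                    
━━━━━━━━┃7624.29,40.67,202░┃                    
        ┃5008.37,83.35,202░┃                    
────────┃6926.36,44.77,202░┃                    
7 41 9c ┃52.71,78.39,2024-░┃                    
8 dc dc ┃2699.46,47.13,202▼┃                    
3 57 92 ┗━━━━━━━━━━━━━━━━━━┛                    
5 65 ee e8 ┃                                    
3 fa f0 89 ┃                                    
2 d5 98 32 ┃                                    
0 57 2f d0 ┃                                    
7 c6 a1    ┃                                    
           ┃━━━━━━━━━━━━━━━━━━━━┓               
           ┃CircuitBoard        ┃               
           ┃────────────────────┨               
           ┃  0 1 2 3 4 5 6 7 8 ┃               
━━━━━━━━━━━┛       R   · ─ ·    ┃               
          ┃                     ┃               
          ┃1   S           C ─ ·┃               
          ┃                │   │┃               
          ┃2  [R]          ·   ·┃               


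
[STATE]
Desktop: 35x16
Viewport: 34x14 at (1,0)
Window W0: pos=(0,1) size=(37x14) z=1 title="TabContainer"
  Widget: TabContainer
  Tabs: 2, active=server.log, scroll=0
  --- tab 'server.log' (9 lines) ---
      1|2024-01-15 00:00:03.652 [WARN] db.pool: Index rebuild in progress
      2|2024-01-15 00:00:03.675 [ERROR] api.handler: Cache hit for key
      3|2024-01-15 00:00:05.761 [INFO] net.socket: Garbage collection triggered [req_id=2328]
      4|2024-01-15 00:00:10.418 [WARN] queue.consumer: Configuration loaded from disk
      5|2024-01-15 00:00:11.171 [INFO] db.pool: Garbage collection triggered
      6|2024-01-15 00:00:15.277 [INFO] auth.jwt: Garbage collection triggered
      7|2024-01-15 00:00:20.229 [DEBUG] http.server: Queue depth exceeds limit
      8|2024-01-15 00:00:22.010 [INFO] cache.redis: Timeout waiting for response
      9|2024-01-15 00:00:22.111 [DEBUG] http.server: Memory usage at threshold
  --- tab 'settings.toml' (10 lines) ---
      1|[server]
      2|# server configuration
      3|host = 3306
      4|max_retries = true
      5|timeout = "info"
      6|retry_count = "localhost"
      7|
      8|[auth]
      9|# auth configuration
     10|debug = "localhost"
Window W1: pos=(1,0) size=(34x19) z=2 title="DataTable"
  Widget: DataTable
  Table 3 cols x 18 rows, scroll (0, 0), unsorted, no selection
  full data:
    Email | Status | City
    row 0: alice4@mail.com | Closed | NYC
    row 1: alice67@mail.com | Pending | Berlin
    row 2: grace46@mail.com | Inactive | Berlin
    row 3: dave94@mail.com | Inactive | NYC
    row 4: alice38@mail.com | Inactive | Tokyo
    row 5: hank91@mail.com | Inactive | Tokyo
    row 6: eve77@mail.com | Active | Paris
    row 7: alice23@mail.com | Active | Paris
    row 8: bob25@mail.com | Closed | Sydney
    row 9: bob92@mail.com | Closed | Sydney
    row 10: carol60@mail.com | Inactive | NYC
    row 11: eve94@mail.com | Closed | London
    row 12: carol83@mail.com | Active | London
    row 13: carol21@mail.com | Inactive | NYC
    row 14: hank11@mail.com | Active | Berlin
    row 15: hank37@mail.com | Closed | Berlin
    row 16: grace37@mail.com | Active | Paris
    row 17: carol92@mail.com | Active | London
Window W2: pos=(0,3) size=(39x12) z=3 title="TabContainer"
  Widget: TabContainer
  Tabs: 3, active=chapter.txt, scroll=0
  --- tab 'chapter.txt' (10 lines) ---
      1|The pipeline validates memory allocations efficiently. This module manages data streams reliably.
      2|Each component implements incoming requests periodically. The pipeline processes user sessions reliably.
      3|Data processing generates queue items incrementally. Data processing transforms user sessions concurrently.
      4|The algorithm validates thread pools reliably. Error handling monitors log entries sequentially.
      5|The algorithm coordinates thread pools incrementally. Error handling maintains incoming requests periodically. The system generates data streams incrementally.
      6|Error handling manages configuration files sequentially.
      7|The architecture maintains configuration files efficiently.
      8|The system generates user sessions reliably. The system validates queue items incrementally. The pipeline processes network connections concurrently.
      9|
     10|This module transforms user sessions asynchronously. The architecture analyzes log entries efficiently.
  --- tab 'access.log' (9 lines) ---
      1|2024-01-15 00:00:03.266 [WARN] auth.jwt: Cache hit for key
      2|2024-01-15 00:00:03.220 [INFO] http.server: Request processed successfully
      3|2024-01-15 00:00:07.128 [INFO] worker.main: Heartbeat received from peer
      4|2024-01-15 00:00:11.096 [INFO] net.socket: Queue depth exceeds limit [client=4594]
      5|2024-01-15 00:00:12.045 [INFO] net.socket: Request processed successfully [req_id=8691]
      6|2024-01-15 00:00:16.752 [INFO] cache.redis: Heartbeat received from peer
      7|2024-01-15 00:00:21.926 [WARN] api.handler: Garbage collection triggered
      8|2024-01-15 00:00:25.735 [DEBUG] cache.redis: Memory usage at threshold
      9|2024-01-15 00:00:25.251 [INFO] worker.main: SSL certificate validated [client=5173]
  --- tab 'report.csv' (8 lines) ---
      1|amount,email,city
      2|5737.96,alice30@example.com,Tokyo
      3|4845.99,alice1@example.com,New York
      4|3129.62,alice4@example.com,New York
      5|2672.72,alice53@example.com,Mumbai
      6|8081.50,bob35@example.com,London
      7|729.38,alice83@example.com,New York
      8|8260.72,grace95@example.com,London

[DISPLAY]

┏━━━━━━━━━━━━━━━━━━━━━━━━━━━━━━━━┓
┃ DataTable                      ┃
┠────────────────────────────────┨
━━━━━━━━━━━━━━━━━━━━━━━━━━━━━━━━━━
 TabContainer                     
──────────────────────────────────
[chapter.txt]│ access.log │ report
──────────────────────────────────
The pipeline validates memory allo
Each component implements incoming
Data processing generates queue it
The algorithm validates thread poo
The algorithm coordinates thread p
Error handling manages configurati


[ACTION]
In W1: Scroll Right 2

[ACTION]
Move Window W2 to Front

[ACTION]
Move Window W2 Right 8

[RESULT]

┏━━━━━━━━━━━━━━━━━━━━━━━━━━━━━━━━┓
┃ DataTable                      ┃
┠────────────────────────────────┨
━━━━━━━━━━━━━━━━━━━━━━━━━━━━━━━━━┓
Container                        ┃
─────────────────────────────────┨
pter.txt]│ access.log │ report.cs┃
─────────────────────────────────┃
pipeline validates memory allocat┃
 component implements incoming re┃
 processing generates queue items┃
algorithm validates thread pools ┃
algorithm coordinates thread pool┃
r handling manages configuration ┃


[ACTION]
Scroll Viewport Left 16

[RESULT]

 ┏━━━━━━━━━━━━━━━━━━━━━━━━━━━━━━━━
┏┃ DataTable                      
┃┠────────────────────────────────
━━━━━━━━━━━━━━━━━━━━━━━━━━━━━━━━━━
bContainer                        
──────────────────────────────────
apter.txt]│ access.log │ report.cs
──────────────────────────────────
 pipeline validates memory allocat
h component implements incoming re
a processing generates queue items
 algorithm validates thread pools 
 algorithm coordinates thread pool
or handling manages configuration 


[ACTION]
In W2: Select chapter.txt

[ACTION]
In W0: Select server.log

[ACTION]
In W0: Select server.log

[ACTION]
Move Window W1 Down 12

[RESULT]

 ┃Email           │Status  │City  
┏┃────────────────┼────────┼──────
┃┃alice4@mail.com │Closed  │NYC   
━━━━━━━━━━━━━━━━━━━━━━━━━━━━━━━━━━
bContainer                        
──────────────────────────────────
apter.txt]│ access.log │ report.cs
──────────────────────────────────
 pipeline validates memory allocat
h component implements incoming re
a processing generates queue items
 algorithm validates thread pools 
 algorithm coordinates thread pool
or handling manages configuration 


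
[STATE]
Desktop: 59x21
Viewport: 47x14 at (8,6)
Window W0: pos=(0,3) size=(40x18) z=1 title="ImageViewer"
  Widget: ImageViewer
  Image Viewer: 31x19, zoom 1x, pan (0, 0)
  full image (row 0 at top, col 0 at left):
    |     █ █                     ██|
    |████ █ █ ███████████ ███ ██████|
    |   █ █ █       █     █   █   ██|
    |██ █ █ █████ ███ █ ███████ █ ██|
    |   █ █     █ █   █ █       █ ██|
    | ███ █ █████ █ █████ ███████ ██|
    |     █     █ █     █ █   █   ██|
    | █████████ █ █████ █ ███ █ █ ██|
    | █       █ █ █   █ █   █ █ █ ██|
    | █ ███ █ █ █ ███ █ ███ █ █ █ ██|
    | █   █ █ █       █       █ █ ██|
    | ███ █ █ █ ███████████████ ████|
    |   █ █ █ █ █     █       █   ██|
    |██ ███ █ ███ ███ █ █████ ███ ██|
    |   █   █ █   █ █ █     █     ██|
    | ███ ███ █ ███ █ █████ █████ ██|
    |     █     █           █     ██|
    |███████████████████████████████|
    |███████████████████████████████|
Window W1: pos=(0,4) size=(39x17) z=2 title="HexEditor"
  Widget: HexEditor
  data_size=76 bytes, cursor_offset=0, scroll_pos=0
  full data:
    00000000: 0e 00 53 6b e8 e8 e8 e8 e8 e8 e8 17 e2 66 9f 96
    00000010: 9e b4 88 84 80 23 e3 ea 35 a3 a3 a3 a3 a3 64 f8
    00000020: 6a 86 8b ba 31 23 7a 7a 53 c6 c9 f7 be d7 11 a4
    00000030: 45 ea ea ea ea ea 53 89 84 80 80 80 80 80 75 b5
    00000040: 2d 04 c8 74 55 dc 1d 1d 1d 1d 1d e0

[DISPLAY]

──────────────────────────────┨┃               
0  0E 00 53 6b e8 e8 e8 e8  e8┃┃               
0  9e b4 88 84 80 23 e3 ea  35┃┃               
0  6a 86 8b ba 31 23 7a 7a  53┃┃               
0  45 ea ea ea ea ea 53 89  84┃┃               
0  2d 04 c8 74 55 dc 1d 1d  1d┃┃               
                              ┃┃               
                              ┃┃               
                              ┃┃               
                              ┃┃               
                              ┃┃               
                              ┃┃               
                              ┃┃               
                              ┃┃               


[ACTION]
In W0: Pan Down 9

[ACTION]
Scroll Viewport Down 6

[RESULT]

0  0E 00 53 6b e8 e8 e8 e8  e8┃┃               
0  9e b4 88 84 80 23 e3 ea  35┃┃               
0  6a 86 8b ba 31 23 7a 7a  53┃┃               
0  45 ea ea ea ea ea 53 89  84┃┃               
0  2d 04 c8 74 55 dc 1d 1d  1d┃┃               
                              ┃┃               
                              ┃┃               
                              ┃┃               
                              ┃┃               
                              ┃┃               
                              ┃┃               
                              ┃┃               
                              ┃┃               
━━━━━━━━━━━━━━━━━━━━━━━━━━━━━━┛┛               


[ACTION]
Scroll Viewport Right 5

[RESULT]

E 00 53 6b e8 e8 e8 e8  e8┃┃                   
e b4 88 84 80 23 e3 ea  35┃┃                   
a 86 8b ba 31 23 7a 7a  53┃┃                   
5 ea ea ea ea ea 53 89  84┃┃                   
d 04 c8 74 55 dc 1d 1d  1d┃┃                   
                          ┃┃                   
                          ┃┃                   
                          ┃┃                   
                          ┃┃                   
                          ┃┃                   
                          ┃┃                   
                          ┃┃                   
                          ┃┃                   
━━━━━━━━━━━━━━━━━━━━━━━━━━┛┛                   


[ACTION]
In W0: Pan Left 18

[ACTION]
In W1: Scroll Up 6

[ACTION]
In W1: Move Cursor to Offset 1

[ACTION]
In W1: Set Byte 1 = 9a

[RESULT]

e 9A 53 6b e8 e8 e8 e8  e8┃┃                   
e b4 88 84 80 23 e3 ea  35┃┃                   
a 86 8b ba 31 23 7a 7a  53┃┃                   
5 ea ea ea ea ea 53 89  84┃┃                   
d 04 c8 74 55 dc 1d 1d  1d┃┃                   
                          ┃┃                   
                          ┃┃                   
                          ┃┃                   
                          ┃┃                   
                          ┃┃                   
                          ┃┃                   
                          ┃┃                   
                          ┃┃                   
━━━━━━━━━━━━━━━━━━━━━━━━━━┛┛                   


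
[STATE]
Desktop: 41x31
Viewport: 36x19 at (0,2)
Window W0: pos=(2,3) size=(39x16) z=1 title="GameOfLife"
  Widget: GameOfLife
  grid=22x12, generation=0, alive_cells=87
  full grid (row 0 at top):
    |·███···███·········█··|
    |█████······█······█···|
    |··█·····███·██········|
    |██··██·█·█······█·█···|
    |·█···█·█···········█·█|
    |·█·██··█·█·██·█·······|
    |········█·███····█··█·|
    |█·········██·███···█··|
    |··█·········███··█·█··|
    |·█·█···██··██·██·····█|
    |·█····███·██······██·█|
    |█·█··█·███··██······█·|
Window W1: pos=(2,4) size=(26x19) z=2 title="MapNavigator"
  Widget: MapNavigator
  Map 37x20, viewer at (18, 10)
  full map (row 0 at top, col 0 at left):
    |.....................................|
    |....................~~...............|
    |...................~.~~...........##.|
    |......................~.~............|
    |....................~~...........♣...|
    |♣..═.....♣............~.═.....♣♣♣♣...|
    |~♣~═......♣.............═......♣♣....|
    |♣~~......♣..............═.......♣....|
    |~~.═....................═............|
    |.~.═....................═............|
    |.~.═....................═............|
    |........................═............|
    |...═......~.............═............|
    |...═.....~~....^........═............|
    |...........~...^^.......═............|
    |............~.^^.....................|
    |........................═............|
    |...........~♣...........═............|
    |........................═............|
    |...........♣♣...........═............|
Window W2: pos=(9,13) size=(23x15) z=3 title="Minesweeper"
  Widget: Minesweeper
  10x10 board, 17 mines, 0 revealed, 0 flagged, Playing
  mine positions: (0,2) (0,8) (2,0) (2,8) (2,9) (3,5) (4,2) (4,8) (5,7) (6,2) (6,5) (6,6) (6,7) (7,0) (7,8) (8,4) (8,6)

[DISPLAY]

                                    
  ┏━━━━━━━━━━━━━━━━━━━━━━━━━━━━━━━━━
  ┏━━━━━━━━━━━━━━━━━━━━━━━━┓        
  ┃ MapNavigator           ┃────────
  ┠────────────────────────┨        
  ┃................~.~.....┃        
  ┃..............~~........┃        
  ┃...♣............~.═.....┃        
  ┃....♣.............═.....┃        
  ┃...♣..............═.....┃        
  ┃..................═.....┃        
  ┃......┏━━━━━━━━━━━━━━━━━━━━━┓    
  ┃......┃ Minesweeper         ┃    
  ┃......┠─────────────────────┨    
  ┃....~.┃■■■■■■■■■■           ┃    
  ┃...~~.┃■■■■■■■■■■           ┃    
  ┃.....~┃■■■■■■■■■■           ┃━━━━
  ┃......┃■■■■■■■■■■           ┃    
  ┃......┃■■■■■■■■■■           ┃    


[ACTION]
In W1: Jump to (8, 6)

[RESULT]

                                    
  ┏━━━━━━━━━━━━━━━━━━━━━━━━━━━━━━━━━
  ┏━━━━━━━━━━━━━━━━━━━━━━━━┓        
  ┃ MapNavigator           ┃────────
  ┠────────────────────────┨        
  ┃                        ┃        
  ┃    ....................┃        
  ┃    ....................┃        
  ┃    ...................~┃        
  ┃    ....................┃        
  ┃    ....................┃        
  ┃    ♣.┏━━━━━━━━━━━━━━━━━━━━━┓    
  ┃    ~♣┃ Minesweeper         ┃    
  ┃    ♣~┠─────────────────────┨    
  ┃    ~~┃■■■■■■■■■■           ┃    
  ┃    .~┃■■■■■■■■■■           ┃    
  ┃    .~┃■■■■■■■■■■           ┃━━━━
  ┃    ..┃■■■■■■■■■■           ┃    
  ┃    ..┃■■■■■■■■■■           ┃    


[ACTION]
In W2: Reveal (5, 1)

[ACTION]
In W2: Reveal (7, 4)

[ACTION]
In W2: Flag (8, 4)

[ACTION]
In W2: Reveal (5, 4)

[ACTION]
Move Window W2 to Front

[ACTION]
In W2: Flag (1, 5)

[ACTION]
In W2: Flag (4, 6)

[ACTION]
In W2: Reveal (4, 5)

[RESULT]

                                    
  ┏━━━━━━━━━━━━━━━━━━━━━━━━━━━━━━━━━
  ┏━━━━━━━━━━━━━━━━━━━━━━━━┓        
  ┃ MapNavigator           ┃────────
  ┠────────────────────────┨        
  ┃                        ┃        
  ┃    ....................┃        
  ┃    ....................┃        
  ┃    ...................~┃        
  ┃    ....................┃        
  ┃    ....................┃        
  ┃    ♣.┏━━━━━━━━━━━━━━━━━━━━━┓    
  ┃    ~♣┃ Minesweeper         ┃    
  ┃    ♣~┠─────────────────────┨    
  ┃    ~~┃■■■■■■■■■■           ┃    
  ┃    .~┃■■■■■⚑■■■■           ┃    
  ┃    .~┃■■■■■■■■■■           ┃━━━━
  ┃    ..┃■■■■■■■■■■           ┃    
  ┃    ..┃■■■■■1⚑■■■           ┃    


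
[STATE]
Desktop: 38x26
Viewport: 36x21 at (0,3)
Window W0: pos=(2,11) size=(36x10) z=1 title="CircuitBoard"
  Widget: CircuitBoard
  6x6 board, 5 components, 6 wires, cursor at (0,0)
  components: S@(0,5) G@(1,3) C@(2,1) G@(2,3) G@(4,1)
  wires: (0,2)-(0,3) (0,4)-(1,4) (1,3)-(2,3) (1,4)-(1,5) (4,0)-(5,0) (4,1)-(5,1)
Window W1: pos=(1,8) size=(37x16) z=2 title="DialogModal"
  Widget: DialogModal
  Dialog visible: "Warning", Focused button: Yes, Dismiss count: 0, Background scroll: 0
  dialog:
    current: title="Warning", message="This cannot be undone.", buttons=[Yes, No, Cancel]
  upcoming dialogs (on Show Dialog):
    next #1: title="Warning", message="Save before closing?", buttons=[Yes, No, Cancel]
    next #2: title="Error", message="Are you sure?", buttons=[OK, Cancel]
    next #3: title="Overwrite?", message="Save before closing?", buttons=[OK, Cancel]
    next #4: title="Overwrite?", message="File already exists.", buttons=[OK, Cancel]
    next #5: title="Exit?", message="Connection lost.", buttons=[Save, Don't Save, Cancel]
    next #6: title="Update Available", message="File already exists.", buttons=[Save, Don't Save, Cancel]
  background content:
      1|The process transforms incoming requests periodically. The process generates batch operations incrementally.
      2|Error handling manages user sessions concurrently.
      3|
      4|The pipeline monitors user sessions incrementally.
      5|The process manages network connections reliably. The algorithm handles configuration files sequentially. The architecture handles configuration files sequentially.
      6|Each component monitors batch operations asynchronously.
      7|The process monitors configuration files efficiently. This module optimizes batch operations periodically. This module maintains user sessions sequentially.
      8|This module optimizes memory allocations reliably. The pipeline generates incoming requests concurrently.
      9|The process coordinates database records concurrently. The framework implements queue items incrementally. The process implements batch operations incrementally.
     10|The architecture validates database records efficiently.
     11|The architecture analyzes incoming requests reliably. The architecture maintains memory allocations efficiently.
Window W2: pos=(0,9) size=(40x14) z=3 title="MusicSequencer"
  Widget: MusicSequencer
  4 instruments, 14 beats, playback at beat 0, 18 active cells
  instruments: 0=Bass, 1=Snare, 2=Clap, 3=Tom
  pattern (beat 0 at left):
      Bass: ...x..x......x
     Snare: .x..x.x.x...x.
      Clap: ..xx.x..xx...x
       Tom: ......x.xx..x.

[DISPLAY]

                                    
                                    
                                    
                                    
                                    
 ┏━━━━━━━━━━━━━━━━━━━━━━━━━━━━━━━━━━
┏━━━━━━━━━━━━━━━━━━━━━━━━━━━━━━━━━━━
┃ MusicSequencer                    
┠───────────────────────────────────
┃      ▼1234567890123               
┃  Bass···█··█······█               
┃ Snare·█··█·█·█···█·               
┃  Clap··██·█··██···█               
┃   Tom······█·██··█·               
┃                                   
┃                                   
┃                                   
┃                                   
┃                                   
┗━━━━━━━━━━━━━━━━━━━━━━━━━━━━━━━━━━━
 ┗━━━━━━━━━━━━━━━━━━━━━━━━━━━━━━━━━━


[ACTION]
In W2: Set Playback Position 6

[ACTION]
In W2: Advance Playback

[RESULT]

                                    
                                    
                                    
                                    
                                    
 ┏━━━━━━━━━━━━━━━━━━━━━━━━━━━━━━━━━━
┏━━━━━━━━━━━━━━━━━━━━━━━━━━━━━━━━━━━
┃ MusicSequencer                    
┠───────────────────────────────────
┃      0123456▼890123               
┃  Bass···█··█······█               
┃ Snare·█··█·█·█···█·               
┃  Clap··██·█··██···█               
┃   Tom······█·██··█·               
┃                                   
┃                                   
┃                                   
┃                                   
┃                                   
┗━━━━━━━━━━━━━━━━━━━━━━━━━━━━━━━━━━━
 ┗━━━━━━━━━━━━━━━━━━━━━━━━━━━━━━━━━━


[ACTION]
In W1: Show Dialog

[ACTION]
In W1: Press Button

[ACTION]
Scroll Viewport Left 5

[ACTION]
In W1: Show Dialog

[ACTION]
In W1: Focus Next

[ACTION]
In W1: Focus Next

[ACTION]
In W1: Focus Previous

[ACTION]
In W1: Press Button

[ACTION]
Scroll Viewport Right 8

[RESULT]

                                    
                                    
                                    
                                    
                                    
━━━━━━━━━━━━━━━━━━━━━━━━━━━━━━━━━━━┓
━━━━━━━━━━━━━━━━━━━━━━━━━━━━━━━━━━━━
MusicSequencer                      
────────────────────────────────────
     0123456▼890123                 
 Bass···█··█······█                 
Snare·█··█·█·█···█·                 
 Clap··██·█··██···█                 
  Tom······█·██··█·                 
                                    
                                    
                                    
                                    
                                    
━━━━━━━━━━━━━━━━━━━━━━━━━━━━━━━━━━━━
━━━━━━━━━━━━━━━━━━━━━━━━━━━━━━━━━━━┛


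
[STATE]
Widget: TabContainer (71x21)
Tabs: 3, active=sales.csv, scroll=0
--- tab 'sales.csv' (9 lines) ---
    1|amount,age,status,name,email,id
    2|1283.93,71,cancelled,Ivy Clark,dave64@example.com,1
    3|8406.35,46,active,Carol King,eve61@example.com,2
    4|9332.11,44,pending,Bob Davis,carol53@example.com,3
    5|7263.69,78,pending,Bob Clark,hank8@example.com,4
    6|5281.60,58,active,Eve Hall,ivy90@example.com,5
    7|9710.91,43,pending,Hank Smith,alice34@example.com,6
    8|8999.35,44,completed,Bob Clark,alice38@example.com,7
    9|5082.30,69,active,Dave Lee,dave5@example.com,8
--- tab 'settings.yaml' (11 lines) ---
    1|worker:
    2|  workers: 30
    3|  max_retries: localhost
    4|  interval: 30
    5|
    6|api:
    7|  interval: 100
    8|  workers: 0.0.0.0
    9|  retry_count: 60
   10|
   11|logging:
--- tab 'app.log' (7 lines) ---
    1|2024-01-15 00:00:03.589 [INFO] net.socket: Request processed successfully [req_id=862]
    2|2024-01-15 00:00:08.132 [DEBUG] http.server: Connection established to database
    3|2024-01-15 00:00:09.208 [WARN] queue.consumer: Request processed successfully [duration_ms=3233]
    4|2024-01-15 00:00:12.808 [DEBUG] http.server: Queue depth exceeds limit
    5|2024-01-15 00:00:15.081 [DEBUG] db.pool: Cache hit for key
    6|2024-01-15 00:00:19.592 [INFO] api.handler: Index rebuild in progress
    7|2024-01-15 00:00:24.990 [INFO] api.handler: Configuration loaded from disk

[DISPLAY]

[sales.csv]│ settings.yaml │ app.log                                   
───────────────────────────────────────────────────────────────────────
amount,age,status,name,email,id                                        
1283.93,71,cancelled,Ivy Clark,dave64@example.com,1                    
8406.35,46,active,Carol King,eve61@example.com,2                       
9332.11,44,pending,Bob Davis,carol53@example.com,3                     
7263.69,78,pending,Bob Clark,hank8@example.com,4                       
5281.60,58,active,Eve Hall,ivy90@example.com,5                         
9710.91,43,pending,Hank Smith,alice34@example.com,6                    
8999.35,44,completed,Bob Clark,alice38@example.com,7                   
5082.30,69,active,Dave Lee,dave5@example.com,8                         
                                                                       
                                                                       
                                                                       
                                                                       
                                                                       
                                                                       
                                                                       
                                                                       
                                                                       
                                                                       


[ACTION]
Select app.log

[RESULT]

 sales.csv │ settings.yaml │[app.log]                                  
───────────────────────────────────────────────────────────────────────
2024-01-15 00:00:03.589 [INFO] net.socket: Request processed successful
2024-01-15 00:00:08.132 [DEBUG] http.server: Connection established to 
2024-01-15 00:00:09.208 [WARN] queue.consumer: Request processed succes
2024-01-15 00:00:12.808 [DEBUG] http.server: Queue depth exceeds limit 
2024-01-15 00:00:15.081 [DEBUG] db.pool: Cache hit for key             
2024-01-15 00:00:19.592 [INFO] api.handler: Index rebuild in progress  
2024-01-15 00:00:24.990 [INFO] api.handler: Configuration loaded from d
                                                                       
                                                                       
                                                                       
                                                                       
                                                                       
                                                                       
                                                                       
                                                                       
                                                                       
                                                                       
                                                                       
                                                                       


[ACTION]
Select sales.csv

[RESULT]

[sales.csv]│ settings.yaml │ app.log                                   
───────────────────────────────────────────────────────────────────────
amount,age,status,name,email,id                                        
1283.93,71,cancelled,Ivy Clark,dave64@example.com,1                    
8406.35,46,active,Carol King,eve61@example.com,2                       
9332.11,44,pending,Bob Davis,carol53@example.com,3                     
7263.69,78,pending,Bob Clark,hank8@example.com,4                       
5281.60,58,active,Eve Hall,ivy90@example.com,5                         
9710.91,43,pending,Hank Smith,alice34@example.com,6                    
8999.35,44,completed,Bob Clark,alice38@example.com,7                   
5082.30,69,active,Dave Lee,dave5@example.com,8                         
                                                                       
                                                                       
                                                                       
                                                                       
                                                                       
                                                                       
                                                                       
                                                                       
                                                                       
                                                                       


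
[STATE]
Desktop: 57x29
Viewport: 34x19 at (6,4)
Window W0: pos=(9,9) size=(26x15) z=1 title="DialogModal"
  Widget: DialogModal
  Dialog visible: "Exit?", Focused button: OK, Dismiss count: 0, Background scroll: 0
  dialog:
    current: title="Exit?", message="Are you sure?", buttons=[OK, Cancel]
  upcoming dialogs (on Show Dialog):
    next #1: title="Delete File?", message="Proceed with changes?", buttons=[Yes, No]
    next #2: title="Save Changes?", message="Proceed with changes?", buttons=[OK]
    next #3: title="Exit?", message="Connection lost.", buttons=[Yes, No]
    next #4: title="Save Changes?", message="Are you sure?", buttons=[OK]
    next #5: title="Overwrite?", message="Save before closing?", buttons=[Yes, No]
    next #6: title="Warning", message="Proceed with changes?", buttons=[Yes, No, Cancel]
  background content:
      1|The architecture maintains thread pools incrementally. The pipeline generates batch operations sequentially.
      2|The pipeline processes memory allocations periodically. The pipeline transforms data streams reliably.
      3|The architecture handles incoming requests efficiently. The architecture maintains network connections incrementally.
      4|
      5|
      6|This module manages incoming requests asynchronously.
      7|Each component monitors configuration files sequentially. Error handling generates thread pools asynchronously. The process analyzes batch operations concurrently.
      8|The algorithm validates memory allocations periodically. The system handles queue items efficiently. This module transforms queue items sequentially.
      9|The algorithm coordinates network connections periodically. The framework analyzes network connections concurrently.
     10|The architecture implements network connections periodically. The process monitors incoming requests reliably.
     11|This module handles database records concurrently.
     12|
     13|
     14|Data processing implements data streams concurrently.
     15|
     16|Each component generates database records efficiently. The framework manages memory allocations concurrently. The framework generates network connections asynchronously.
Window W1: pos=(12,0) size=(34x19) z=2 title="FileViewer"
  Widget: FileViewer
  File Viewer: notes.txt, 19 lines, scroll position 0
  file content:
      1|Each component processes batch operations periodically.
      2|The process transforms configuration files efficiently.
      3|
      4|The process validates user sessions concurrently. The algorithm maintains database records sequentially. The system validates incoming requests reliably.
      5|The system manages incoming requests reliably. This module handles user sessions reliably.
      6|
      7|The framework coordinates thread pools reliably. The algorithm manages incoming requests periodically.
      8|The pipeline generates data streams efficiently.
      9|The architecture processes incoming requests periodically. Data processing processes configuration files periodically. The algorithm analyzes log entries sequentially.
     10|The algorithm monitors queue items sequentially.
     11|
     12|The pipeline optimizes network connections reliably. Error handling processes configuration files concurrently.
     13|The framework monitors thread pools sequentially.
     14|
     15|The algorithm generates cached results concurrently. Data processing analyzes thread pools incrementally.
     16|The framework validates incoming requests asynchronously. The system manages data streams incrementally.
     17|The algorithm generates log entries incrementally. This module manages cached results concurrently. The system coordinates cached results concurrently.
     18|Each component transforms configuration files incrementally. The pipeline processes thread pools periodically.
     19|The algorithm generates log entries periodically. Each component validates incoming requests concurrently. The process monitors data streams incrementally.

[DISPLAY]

      ┃The process transforms conf
      ┃                           
      ┃The process validates user 
      ┃The system manages incoming
      ┃                           
   ┏━━┃The framework coordinates t
   ┃ D┃The pipeline generates data
   ┠──┃The architecture processes 
   ┃Th┃The algorithm monitors queu
   ┃Th┃                           
   ┃Th┃The pipeline optimizes netw
   ┃  ┃The framework monitors thre
   ┃  ┃                           
   ┃Th┃The algorithm generates cac
   ┃Ea┗━━━━━━━━━━━━━━━━━━━━━━━━━━━
   ┃The└───────────────┘tes ┃     
   ┃The algorithm coordinate┃     
   ┃The architecture impleme┃     
   ┃This module handles data┃     


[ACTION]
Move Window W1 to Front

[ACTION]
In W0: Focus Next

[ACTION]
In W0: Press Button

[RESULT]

      ┃The process transforms conf
      ┃                           
      ┃The process validates user 
      ┃The system manages incoming
      ┃                           
   ┏━━┃The framework coordinates t
   ┃ D┃The pipeline generates data
   ┠──┃The architecture processes 
   ┃Th┃The algorithm monitors queu
   ┃Th┃                           
   ┃Th┃The pipeline optimizes netw
   ┃  ┃The framework monitors thre
   ┃  ┃                           
   ┃Th┃The algorithm generates cac
   ┃Ea┗━━━━━━━━━━━━━━━━━━━━━━━━━━━
   ┃The algorithm validates ┃     
   ┃The algorithm coordinate┃     
   ┃The architecture impleme┃     
   ┃This module handles data┃     
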